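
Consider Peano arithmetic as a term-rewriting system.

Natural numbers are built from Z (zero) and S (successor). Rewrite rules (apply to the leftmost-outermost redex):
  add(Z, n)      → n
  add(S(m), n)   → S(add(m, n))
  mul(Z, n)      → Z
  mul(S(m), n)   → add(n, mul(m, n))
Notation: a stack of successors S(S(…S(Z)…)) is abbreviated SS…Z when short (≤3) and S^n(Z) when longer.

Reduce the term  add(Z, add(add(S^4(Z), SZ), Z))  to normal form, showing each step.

Answer: normal form = S^5(Z)  (in 12 steps)

Working:
  start: add(Z, add(add(S^4(Z), SZ), Z))
  →1  add(add(S^4(Z), SZ), Z)
  →2  add(S(add(SSSZ, SZ)), Z)
  →3  S(add(add(SSSZ, SZ), Z))
  →4  S(add(S(add(SSZ, SZ)), Z))
  →5  S(S(add(add(SSZ, SZ), Z)))
  →6  S(S(add(S(add(SZ, SZ)), Z)))
  →7  S(S(S(add(add(SZ, SZ), Z))))
  →8  S(S(S(add(S(add(Z, SZ)), Z))))
  →9  S(S(S(S(add(add(Z, SZ), Z)))))
  →10  S(S(S(S(add(SZ, Z)))))
  →11  S(S(S(S(S(add(Z, Z))))))
  →12  S^5(Z)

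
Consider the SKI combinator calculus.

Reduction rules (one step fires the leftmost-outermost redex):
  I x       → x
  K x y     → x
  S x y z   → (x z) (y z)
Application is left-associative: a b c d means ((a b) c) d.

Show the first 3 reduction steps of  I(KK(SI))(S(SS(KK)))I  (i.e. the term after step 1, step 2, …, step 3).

Answer: after 3 steps: S(SS(KK))

Reduction:
  start: I(KK(SI))(S(SS(KK)))I
  [1] KK(SI)(S(SS(KK)))I
  [2] K(S(SS(KK)))I
  [3] S(SS(KK))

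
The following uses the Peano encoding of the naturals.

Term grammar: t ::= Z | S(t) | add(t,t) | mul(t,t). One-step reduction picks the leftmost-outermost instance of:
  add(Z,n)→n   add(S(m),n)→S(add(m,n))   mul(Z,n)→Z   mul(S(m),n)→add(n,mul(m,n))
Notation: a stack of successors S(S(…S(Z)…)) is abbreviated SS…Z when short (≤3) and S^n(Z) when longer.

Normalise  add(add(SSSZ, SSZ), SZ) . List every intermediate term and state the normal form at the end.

Answer: normal form = S^6(Z)  (in 10 steps)

Reduction:
  start: add(add(SSSZ, SSZ), SZ)
  step 1: add(S(add(SSZ, SSZ)), SZ)
  step 2: S(add(add(SSZ, SSZ), SZ))
  step 3: S(add(S(add(SZ, SSZ)), SZ))
  step 4: S(S(add(add(SZ, SSZ), SZ)))
  step 5: S(S(add(S(add(Z, SSZ)), SZ)))
  step 6: S(S(S(add(add(Z, SSZ), SZ))))
  step 7: S(S(S(add(SSZ, SZ))))
  step 8: S(S(S(S(add(SZ, SZ)))))
  step 9: S(S(S(S(S(add(Z, SZ))))))
  step 10: S^6(Z)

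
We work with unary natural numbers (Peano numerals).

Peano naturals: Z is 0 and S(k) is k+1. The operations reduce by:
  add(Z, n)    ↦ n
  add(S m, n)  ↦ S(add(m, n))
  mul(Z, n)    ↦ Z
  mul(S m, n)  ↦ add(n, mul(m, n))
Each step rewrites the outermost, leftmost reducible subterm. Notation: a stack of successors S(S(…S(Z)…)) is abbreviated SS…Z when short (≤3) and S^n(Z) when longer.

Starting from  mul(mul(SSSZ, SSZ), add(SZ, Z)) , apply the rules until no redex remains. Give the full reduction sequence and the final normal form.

Answer: normal form = S^6(Z)  (in 44 steps)

Derivation:
  start: mul(mul(SSSZ, SSZ), add(SZ, Z))
  [1] mul(add(SSZ, mul(SSZ, SSZ)), add(SZ, Z))
  [2] mul(S(add(SZ, mul(SSZ, SSZ))), add(SZ, Z))
  [3] add(add(SZ, Z), mul(add(SZ, mul(SSZ, SSZ)), add(SZ, Z)))
  [4] add(S(add(Z, Z)), mul(add(SZ, mul(SSZ, SSZ)), add(SZ, Z)))
  [5] S(add(add(Z, Z), mul(add(SZ, mul(SSZ, SSZ)), add(SZ, Z))))
  [6] S(add(Z, mul(add(SZ, mul(SSZ, SSZ)), add(SZ, Z))))
  [7] S(mul(add(SZ, mul(SSZ, SSZ)), add(SZ, Z)))
  [8] S(mul(S(add(Z, mul(SSZ, SSZ))), add(SZ, Z)))
  [9] S(add(add(SZ, Z), mul(add(Z, mul(SSZ, SSZ)), add(SZ, Z))))
  [10] S(add(S(add(Z, Z)), mul(add(Z, mul(SSZ, SSZ)), add(SZ, Z))))
  [11] S(S(add(add(Z, Z), mul(add(Z, mul(SSZ, SSZ)), add(SZ, Z)))))
  [12] S(S(add(Z, mul(add(Z, mul(SSZ, SSZ)), add(SZ, Z)))))
  [13] S(S(mul(add(Z, mul(SSZ, SSZ)), add(SZ, Z))))
  [14] S(S(mul(mul(SSZ, SSZ), add(SZ, Z))))
  [15] S(S(mul(add(SSZ, mul(SZ, SSZ)), add(SZ, Z))))
  [16] S(S(mul(S(add(SZ, mul(SZ, SSZ))), add(SZ, Z))))
  [17] S(S(add(add(SZ, Z), mul(add(SZ, mul(SZ, SSZ)), add(SZ, Z)))))
  [18] S(S(add(S(add(Z, Z)), mul(add(SZ, mul(SZ, SSZ)), add(SZ, Z)))))
  [19] S(S(S(add(add(Z, Z), mul(add(SZ, mul(SZ, SSZ)), add(SZ, Z))))))
  [20] S(S(S(add(Z, mul(add(SZ, mul(SZ, SSZ)), add(SZ, Z))))))
  [21] S(S(S(mul(add(SZ, mul(SZ, SSZ)), add(SZ, Z)))))
  [22] S(S(S(mul(S(add(Z, mul(SZ, SSZ))), add(SZ, Z)))))
  [23] S(S(S(add(add(SZ, Z), mul(add(Z, mul(SZ, SSZ)), add(SZ, Z))))))
  [24] S(S(S(add(S(add(Z, Z)), mul(add(Z, mul(SZ, SSZ)), add(SZ, Z))))))
  [25] S(S(S(S(add(add(Z, Z), mul(add(Z, mul(SZ, SSZ)), add(SZ, Z)))))))
  [26] S(S(S(S(add(Z, mul(add(Z, mul(SZ, SSZ)), add(SZ, Z)))))))
  [27] S(S(S(S(mul(add(Z, mul(SZ, SSZ)), add(SZ, Z))))))
  [28] S(S(S(S(mul(mul(SZ, SSZ), add(SZ, Z))))))
  [29] S(S(S(S(mul(add(SSZ, mul(Z, SSZ)), add(SZ, Z))))))
  [30] S(S(S(S(mul(S(add(SZ, mul(Z, SSZ))), add(SZ, Z))))))
  [31] S(S(S(S(add(add(SZ, Z), mul(add(SZ, mul(Z, SSZ)), add(SZ, Z)))))))
  [32] S(S(S(S(add(S(add(Z, Z)), mul(add(SZ, mul(Z, SSZ)), add(SZ, Z)))))))
  [33] S(S(S(S(S(add(add(Z, Z), mul(add(SZ, mul(Z, SSZ)), add(SZ, Z))))))))
  [34] S(S(S(S(S(add(Z, mul(add(SZ, mul(Z, SSZ)), add(SZ, Z))))))))
  [35] S(S(S(S(S(mul(add(SZ, mul(Z, SSZ)), add(SZ, Z)))))))
  [36] S(S(S(S(S(mul(S(add(Z, mul(Z, SSZ))), add(SZ, Z)))))))
  [37] S(S(S(S(S(add(add(SZ, Z), mul(add(Z, mul(Z, SSZ)), add(SZ, Z))))))))
  [38] S(S(S(S(S(add(S(add(Z, Z)), mul(add(Z, mul(Z, SSZ)), add(SZ, Z))))))))
  [39] S(S(S(S(S(S(add(add(Z, Z), mul(add(Z, mul(Z, SSZ)), add(SZ, Z)))))))))
  [40] S(S(S(S(S(S(add(Z, mul(add(Z, mul(Z, SSZ)), add(SZ, Z)))))))))
  [41] S(S(S(S(S(S(mul(add(Z, mul(Z, SSZ)), add(SZ, Z))))))))
  [42] S(S(S(S(S(S(mul(mul(Z, SSZ), add(SZ, Z))))))))
  [43] S(S(S(S(S(S(mul(Z, add(SZ, Z))))))))
  [44] S^6(Z)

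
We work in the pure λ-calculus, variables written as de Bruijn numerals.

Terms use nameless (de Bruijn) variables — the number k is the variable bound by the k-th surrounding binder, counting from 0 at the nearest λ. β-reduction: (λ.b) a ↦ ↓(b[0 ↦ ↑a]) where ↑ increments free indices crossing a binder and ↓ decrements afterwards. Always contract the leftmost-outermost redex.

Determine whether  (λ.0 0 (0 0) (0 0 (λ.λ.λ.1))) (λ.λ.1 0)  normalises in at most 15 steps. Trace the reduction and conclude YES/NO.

  start: (λ.0 0 (0 0) (0 0 (λ.λ.λ.1))) (λ.λ.1 0)
  [1] (λ.λ.1 0) (λ.λ.1 0) ((λ.λ.1 0) (λ.λ.1 0)) ((λ.λ.1 0) (λ.λ.1 0) (λ.λ.λ.1))
  [2] (λ.(λ.λ.1 0) 0) ((λ.λ.1 0) (λ.λ.1 0)) ((λ.λ.1 0) (λ.λ.1 0) (λ.λ.λ.1))
  [3] (λ.λ.1 0) ((λ.λ.1 0) (λ.λ.1 0)) ((λ.λ.1 0) (λ.λ.1 0) (λ.λ.λ.1))
  [4] (λ.(λ.λ.1 0) (λ.λ.1 0) 0) ((λ.λ.1 0) (λ.λ.1 0) (λ.λ.λ.1))
  [5] (λ.λ.1 0) (λ.λ.1 0) ((λ.λ.1 0) (λ.λ.1 0) (λ.λ.λ.1))
  [6] (λ.(λ.λ.1 0) 0) ((λ.λ.1 0) (λ.λ.1 0) (λ.λ.λ.1))
  [7] (λ.λ.1 0) ((λ.λ.1 0) (λ.λ.1 0) (λ.λ.λ.1))
  [8] λ.(λ.λ.1 0) (λ.λ.1 0) (λ.λ.λ.1) 0
  [9] λ.(λ.(λ.λ.1 0) 0) (λ.λ.λ.1) 0
  [10] λ.(λ.λ.1 0) (λ.λ.λ.1) 0
  [11] λ.(λ.(λ.λ.λ.1) 0) 0
  [12] λ.(λ.λ.λ.1) 0
  [13] λ.λ.λ.1

Answer: YES — reaches normal form λ.λ.λ.1 in 13 ≤ 15 steps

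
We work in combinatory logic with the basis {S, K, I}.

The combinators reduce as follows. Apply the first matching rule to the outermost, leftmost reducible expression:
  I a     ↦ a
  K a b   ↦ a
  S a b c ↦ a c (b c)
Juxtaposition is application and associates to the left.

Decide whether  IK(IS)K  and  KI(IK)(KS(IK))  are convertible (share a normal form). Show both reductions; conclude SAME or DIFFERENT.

Term A:
  start: IK(IS)K
  step 1: K(IS)K
  step 2: IS
  step 3: S

Term B:
  start: KI(IK)(KS(IK))
  step 1: I(KS(IK))
  step 2: KS(IK)
  step 3: S

Answer: SAME — A ⇓ S, B ⇓ S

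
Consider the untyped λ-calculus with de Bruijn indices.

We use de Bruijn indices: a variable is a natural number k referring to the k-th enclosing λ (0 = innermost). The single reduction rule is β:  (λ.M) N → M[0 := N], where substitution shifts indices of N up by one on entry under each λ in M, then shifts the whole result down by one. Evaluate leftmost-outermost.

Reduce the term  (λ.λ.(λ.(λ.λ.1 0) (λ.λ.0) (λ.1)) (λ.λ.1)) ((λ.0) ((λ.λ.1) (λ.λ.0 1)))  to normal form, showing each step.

  start: (λ.λ.(λ.(λ.λ.1 0) (λ.λ.0) (λ.1)) (λ.λ.1)) ((λ.0) ((λ.λ.1) (λ.λ.0 1)))
  [1] λ.(λ.(λ.λ.1 0) (λ.λ.0) (λ.1)) (λ.λ.1)
  [2] λ.(λ.λ.1 0) (λ.λ.0) (λ.λ.λ.1)
  [3] λ.(λ.(λ.λ.0) 0) (λ.λ.λ.1)
  [4] λ.(λ.λ.0) (λ.λ.λ.1)
  [5] λ.λ.0

Answer: normal form = λ.λ.0  (in 5 steps)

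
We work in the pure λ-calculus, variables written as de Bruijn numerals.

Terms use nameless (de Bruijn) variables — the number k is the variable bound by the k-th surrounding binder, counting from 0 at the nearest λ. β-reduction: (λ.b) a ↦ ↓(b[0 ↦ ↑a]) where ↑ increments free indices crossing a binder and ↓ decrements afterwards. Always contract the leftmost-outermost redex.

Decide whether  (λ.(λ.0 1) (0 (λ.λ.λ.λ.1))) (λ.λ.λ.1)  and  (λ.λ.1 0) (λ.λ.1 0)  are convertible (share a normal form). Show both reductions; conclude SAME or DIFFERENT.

Answer: DIFFERENT — A ⇓ λ.λ.λ.λ.1, B ⇓ λ.λ.1 0

Working:
Term A:
  start: (λ.(λ.0 1) (0 (λ.λ.λ.λ.1))) (λ.λ.λ.1)
  →1  (λ.0 (λ.λ.λ.1)) ((λ.λ.λ.1) (λ.λ.λ.λ.1))
  →2  (λ.λ.λ.1) (λ.λ.λ.λ.1) (λ.λ.λ.1)
  →3  (λ.λ.1) (λ.λ.λ.1)
  →4  λ.λ.λ.λ.1

Term B:
  start: (λ.λ.1 0) (λ.λ.1 0)
  →1  λ.(λ.λ.1 0) 0
  →2  λ.λ.1 0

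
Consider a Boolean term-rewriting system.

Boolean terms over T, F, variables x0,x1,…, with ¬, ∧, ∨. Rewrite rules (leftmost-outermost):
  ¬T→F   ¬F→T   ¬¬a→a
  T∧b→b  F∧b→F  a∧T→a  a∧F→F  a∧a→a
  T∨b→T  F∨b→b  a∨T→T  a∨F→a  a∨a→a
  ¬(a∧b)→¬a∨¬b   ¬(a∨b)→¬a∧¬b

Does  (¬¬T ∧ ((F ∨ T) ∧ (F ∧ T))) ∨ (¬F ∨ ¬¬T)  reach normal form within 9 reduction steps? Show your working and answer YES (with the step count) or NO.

Answer: YES — reaches normal form T in 8 ≤ 9 steps

Reduction:
  start: (¬¬T ∧ ((F ∨ T) ∧ (F ∧ T))) ∨ (¬F ∨ ¬¬T)
  step 1: (T ∧ ((F ∨ T) ∧ (F ∧ T))) ∨ (¬F ∨ ¬¬T)
  step 2: ((F ∨ T) ∧ (F ∧ T)) ∨ (¬F ∨ ¬¬T)
  step 3: (T ∧ (F ∧ T)) ∨ (¬F ∨ ¬¬T)
  step 4: (F ∧ T) ∨ (¬F ∨ ¬¬T)
  step 5: F ∨ (¬F ∨ ¬¬T)
  step 6: ¬F ∨ ¬¬T
  step 7: T ∨ ¬¬T
  step 8: T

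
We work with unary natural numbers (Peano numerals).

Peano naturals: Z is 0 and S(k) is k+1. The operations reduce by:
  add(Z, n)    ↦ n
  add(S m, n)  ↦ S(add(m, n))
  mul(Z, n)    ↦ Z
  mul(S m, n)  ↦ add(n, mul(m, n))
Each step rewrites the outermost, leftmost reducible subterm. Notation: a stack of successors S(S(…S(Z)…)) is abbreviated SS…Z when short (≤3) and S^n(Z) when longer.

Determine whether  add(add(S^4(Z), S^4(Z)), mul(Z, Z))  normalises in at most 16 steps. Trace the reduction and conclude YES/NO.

Answer: YES — reaches normal form S^8(Z) in 15 ≤ 16 steps

Working:
  start: add(add(S^4(Z), S^4(Z)), mul(Z, Z))
  →1  add(S(add(SSSZ, S^4(Z))), mul(Z, Z))
  →2  S(add(add(SSSZ, S^4(Z)), mul(Z, Z)))
  →3  S(add(S(add(SSZ, S^4(Z))), mul(Z, Z)))
  →4  S(S(add(add(SSZ, S^4(Z)), mul(Z, Z))))
  →5  S(S(add(S(add(SZ, S^4(Z))), mul(Z, Z))))
  →6  S(S(S(add(add(SZ, S^4(Z)), mul(Z, Z)))))
  →7  S(S(S(add(S(add(Z, S^4(Z))), mul(Z, Z)))))
  →8  S(S(S(S(add(add(Z, S^4(Z)), mul(Z, Z))))))
  →9  S(S(S(S(add(S^4(Z), mul(Z, Z))))))
  →10  S(S(S(S(S(add(SSSZ, mul(Z, Z)))))))
  →11  S(S(S(S(S(S(add(SSZ, mul(Z, Z))))))))
  →12  S(S(S(S(S(S(S(add(SZ, mul(Z, Z)))))))))
  →13  S(S(S(S(S(S(S(S(add(Z, mul(Z, Z))))))))))
  →14  S(S(S(S(S(S(S(S(mul(Z, Z)))))))))
  →15  S^8(Z)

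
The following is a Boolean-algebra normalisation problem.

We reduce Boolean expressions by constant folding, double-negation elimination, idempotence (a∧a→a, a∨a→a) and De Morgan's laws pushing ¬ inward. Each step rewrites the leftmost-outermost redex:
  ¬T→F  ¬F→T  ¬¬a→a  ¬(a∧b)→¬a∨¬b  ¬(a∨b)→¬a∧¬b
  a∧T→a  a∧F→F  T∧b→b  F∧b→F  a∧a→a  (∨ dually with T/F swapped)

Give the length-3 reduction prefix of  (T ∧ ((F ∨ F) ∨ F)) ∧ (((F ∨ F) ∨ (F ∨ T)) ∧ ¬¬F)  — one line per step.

Answer: after 3 steps: F ∧ (((F ∨ F) ∨ (F ∨ T)) ∧ ¬¬F)

Working:
  start: (T ∧ ((F ∨ F) ∨ F)) ∧ (((F ∨ F) ∨ (F ∨ T)) ∧ ¬¬F)
  [1] ((F ∨ F) ∨ F) ∧ (((F ∨ F) ∨ (F ∨ T)) ∧ ¬¬F)
  [2] (F ∨ F) ∧ (((F ∨ F) ∨ (F ∨ T)) ∧ ¬¬F)
  [3] F ∧ (((F ∨ F) ∨ (F ∨ T)) ∧ ¬¬F)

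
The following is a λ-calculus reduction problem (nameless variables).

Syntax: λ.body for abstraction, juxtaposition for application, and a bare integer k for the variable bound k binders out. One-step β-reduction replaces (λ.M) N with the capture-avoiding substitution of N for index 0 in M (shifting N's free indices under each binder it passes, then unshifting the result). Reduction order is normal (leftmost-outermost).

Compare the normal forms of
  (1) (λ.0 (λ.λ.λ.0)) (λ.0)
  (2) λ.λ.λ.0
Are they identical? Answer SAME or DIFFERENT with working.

Answer: SAME — A ⇓ λ.λ.λ.0, B ⇓ λ.λ.λ.0

Reduction:
Term A:
  start: (λ.0 (λ.λ.λ.0)) (λ.0)
  →1  (λ.0) (λ.λ.λ.0)
  →2  λ.λ.λ.0

Term B:
  start: λ.λ.λ.0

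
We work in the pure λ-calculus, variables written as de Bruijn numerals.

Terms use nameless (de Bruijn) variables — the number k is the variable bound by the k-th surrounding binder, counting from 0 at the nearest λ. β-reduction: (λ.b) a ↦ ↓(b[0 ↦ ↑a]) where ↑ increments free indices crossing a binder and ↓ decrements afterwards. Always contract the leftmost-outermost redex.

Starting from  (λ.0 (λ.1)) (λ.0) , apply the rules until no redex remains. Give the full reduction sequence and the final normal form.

  start: (λ.0 (λ.1)) (λ.0)
  →1  (λ.0) (λ.λ.0)
  →2  λ.λ.0

Answer: normal form = λ.λ.0  (in 2 steps)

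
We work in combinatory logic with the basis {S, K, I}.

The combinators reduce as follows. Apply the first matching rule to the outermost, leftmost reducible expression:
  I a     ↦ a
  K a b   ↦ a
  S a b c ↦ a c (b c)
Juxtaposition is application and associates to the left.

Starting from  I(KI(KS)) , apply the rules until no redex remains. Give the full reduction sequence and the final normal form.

Answer: normal form = I  (in 2 steps)

Derivation:
  start: I(KI(KS))
  [1] KI(KS)
  [2] I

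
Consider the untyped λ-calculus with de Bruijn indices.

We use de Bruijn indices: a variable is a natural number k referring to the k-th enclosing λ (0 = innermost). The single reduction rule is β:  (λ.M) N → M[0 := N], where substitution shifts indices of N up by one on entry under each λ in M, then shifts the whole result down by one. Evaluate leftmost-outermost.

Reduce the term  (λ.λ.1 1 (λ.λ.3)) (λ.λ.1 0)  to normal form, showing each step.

Answer: normal form = λ.λ.λ.λ.λ.1 0  (in 5 steps)

Working:
  start: (λ.λ.1 1 (λ.λ.3)) (λ.λ.1 0)
  [1] λ.(λ.λ.1 0) (λ.λ.1 0) (λ.λ.λ.λ.1 0)
  [2] λ.(λ.(λ.λ.1 0) 0) (λ.λ.λ.λ.1 0)
  [3] λ.(λ.λ.1 0) (λ.λ.λ.λ.1 0)
  [4] λ.λ.(λ.λ.λ.λ.1 0) 0
  [5] λ.λ.λ.λ.λ.1 0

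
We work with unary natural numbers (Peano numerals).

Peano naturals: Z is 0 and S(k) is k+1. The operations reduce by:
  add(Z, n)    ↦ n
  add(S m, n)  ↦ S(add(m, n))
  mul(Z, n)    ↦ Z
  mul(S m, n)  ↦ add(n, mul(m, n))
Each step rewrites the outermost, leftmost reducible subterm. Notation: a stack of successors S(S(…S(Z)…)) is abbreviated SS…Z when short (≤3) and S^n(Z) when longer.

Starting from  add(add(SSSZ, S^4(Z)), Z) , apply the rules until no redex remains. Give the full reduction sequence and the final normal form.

Answer: normal form = S^7(Z)  (in 12 steps)

Reduction:
  start: add(add(SSSZ, S^4(Z)), Z)
  →1  add(S(add(SSZ, S^4(Z))), Z)
  →2  S(add(add(SSZ, S^4(Z)), Z))
  →3  S(add(S(add(SZ, S^4(Z))), Z))
  →4  S(S(add(add(SZ, S^4(Z)), Z)))
  →5  S(S(add(S(add(Z, S^4(Z))), Z)))
  →6  S(S(S(add(add(Z, S^4(Z)), Z))))
  →7  S(S(S(add(S^4(Z), Z))))
  →8  S(S(S(S(add(SSSZ, Z)))))
  →9  S(S(S(S(S(add(SSZ, Z))))))
  →10  S(S(S(S(S(S(add(SZ, Z)))))))
  →11  S(S(S(S(S(S(S(add(Z, Z))))))))
  →12  S^7(Z)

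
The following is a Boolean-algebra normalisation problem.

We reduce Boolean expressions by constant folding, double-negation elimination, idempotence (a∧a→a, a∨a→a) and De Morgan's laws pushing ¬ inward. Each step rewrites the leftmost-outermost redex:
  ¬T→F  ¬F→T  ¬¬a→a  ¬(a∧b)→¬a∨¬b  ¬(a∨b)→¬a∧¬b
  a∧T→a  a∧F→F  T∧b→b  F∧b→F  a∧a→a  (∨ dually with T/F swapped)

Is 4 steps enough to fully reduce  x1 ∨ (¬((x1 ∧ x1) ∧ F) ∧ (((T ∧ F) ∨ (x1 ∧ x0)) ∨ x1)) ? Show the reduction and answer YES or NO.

Answer: NO — after 4 steps the term is x1 ∨ ((¬x1 ∨ T) ∧ (((T ∧ F) ∨ (x1 ∧ x0)) ∨ x1)), not yet normal

Derivation:
  start: x1 ∨ (¬((x1 ∧ x1) ∧ F) ∧ (((T ∧ F) ∨ (x1 ∧ x0)) ∨ x1))
  [1] x1 ∨ ((¬(x1 ∧ x1) ∨ ¬F) ∧ (((T ∧ F) ∨ (x1 ∧ x0)) ∨ x1))
  [2] x1 ∨ (((¬x1 ∨ ¬x1) ∨ ¬F) ∧ (((T ∧ F) ∨ (x1 ∧ x0)) ∨ x1))
  [3] x1 ∨ ((¬x1 ∨ ¬F) ∧ (((T ∧ F) ∨ (x1 ∧ x0)) ∨ x1))
  [4] x1 ∨ ((¬x1 ∨ T) ∧ (((T ∧ F) ∨ (x1 ∧ x0)) ∨ x1))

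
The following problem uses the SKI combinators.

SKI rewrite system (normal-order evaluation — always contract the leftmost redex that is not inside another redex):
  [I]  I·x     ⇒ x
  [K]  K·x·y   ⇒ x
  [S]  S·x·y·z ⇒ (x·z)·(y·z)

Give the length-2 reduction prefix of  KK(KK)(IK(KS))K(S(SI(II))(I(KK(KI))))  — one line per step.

  start: KK(KK)(IK(KS))K(S(SI(II))(I(KK(KI))))
  [1] K(IK(KS))K(S(SI(II))(I(KK(KI))))
  [2] IK(KS)(S(SI(II))(I(KK(KI))))

Answer: after 2 steps: IK(KS)(S(SI(II))(I(KK(KI))))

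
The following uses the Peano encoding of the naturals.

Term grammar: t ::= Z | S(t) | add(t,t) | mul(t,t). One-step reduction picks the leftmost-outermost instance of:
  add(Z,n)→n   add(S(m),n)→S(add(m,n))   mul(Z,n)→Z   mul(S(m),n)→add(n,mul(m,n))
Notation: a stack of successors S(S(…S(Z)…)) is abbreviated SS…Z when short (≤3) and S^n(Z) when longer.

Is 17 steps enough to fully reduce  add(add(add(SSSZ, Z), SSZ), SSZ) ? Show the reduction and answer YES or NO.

Answer: YES — reaches normal form S^7(Z) in 14 ≤ 17 steps

Derivation:
  start: add(add(add(SSSZ, Z), SSZ), SSZ)
  step 1: add(add(S(add(SSZ, Z)), SSZ), SSZ)
  step 2: add(S(add(add(SSZ, Z), SSZ)), SSZ)
  step 3: S(add(add(add(SSZ, Z), SSZ), SSZ))
  step 4: S(add(add(S(add(SZ, Z)), SSZ), SSZ))
  step 5: S(add(S(add(add(SZ, Z), SSZ)), SSZ))
  step 6: S(S(add(add(add(SZ, Z), SSZ), SSZ)))
  step 7: S(S(add(add(S(add(Z, Z)), SSZ), SSZ)))
  step 8: S(S(add(S(add(add(Z, Z), SSZ)), SSZ)))
  step 9: S(S(S(add(add(add(Z, Z), SSZ), SSZ))))
  step 10: S(S(S(add(add(Z, SSZ), SSZ))))
  step 11: S(S(S(add(SSZ, SSZ))))
  step 12: S(S(S(S(add(SZ, SSZ)))))
  step 13: S(S(S(S(S(add(Z, SSZ))))))
  step 14: S^7(Z)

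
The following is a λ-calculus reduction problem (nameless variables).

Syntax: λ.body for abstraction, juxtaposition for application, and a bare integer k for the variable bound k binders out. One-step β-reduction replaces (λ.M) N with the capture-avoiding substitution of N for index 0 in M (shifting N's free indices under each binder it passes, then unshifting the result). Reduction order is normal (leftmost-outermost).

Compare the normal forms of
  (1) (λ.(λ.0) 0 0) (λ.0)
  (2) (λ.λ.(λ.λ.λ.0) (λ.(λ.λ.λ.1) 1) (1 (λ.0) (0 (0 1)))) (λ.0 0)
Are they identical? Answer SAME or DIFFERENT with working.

Term A:
  start: (λ.(λ.0) 0 0) (λ.0)
  [1] (λ.0) (λ.0) (λ.0)
  [2] (λ.0) (λ.0)
  [3] λ.0

Term B:
  start: (λ.λ.(λ.λ.λ.0) (λ.(λ.λ.λ.1) 1) (1 (λ.0) (0 (0 1)))) (λ.0 0)
  [1] λ.(λ.λ.λ.0) (λ.(λ.λ.λ.1) 1) ((λ.0 0) (λ.0) (0 (0 (λ.0 0))))
  [2] λ.(λ.λ.0) ((λ.0 0) (λ.0) (0 (0 (λ.0 0))))
  [3] λ.λ.0

Answer: DIFFERENT — A ⇓ λ.0, B ⇓ λ.λ.0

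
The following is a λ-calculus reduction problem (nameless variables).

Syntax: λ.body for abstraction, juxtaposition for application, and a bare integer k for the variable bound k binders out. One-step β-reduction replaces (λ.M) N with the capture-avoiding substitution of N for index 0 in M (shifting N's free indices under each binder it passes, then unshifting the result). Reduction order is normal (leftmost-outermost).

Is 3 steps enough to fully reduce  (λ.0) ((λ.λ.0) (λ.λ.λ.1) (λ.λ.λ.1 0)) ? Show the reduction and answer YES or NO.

Answer: YES — reaches normal form λ.λ.λ.1 0 in 3 ≤ 3 steps

Derivation:
  start: (λ.0) ((λ.λ.0) (λ.λ.λ.1) (λ.λ.λ.1 0))
  →1  (λ.λ.0) (λ.λ.λ.1) (λ.λ.λ.1 0)
  →2  (λ.0) (λ.λ.λ.1 0)
  →3  λ.λ.λ.1 0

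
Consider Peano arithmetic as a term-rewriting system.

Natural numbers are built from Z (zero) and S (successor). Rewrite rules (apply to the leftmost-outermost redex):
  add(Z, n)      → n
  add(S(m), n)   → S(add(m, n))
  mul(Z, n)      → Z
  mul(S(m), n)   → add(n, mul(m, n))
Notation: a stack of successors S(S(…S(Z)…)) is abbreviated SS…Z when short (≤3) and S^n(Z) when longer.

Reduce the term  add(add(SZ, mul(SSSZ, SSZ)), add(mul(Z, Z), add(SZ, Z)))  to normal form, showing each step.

Answer: normal form = S^8(Z)  (in 27 steps)

Reduction:
  start: add(add(SZ, mul(SSSZ, SSZ)), add(mul(Z, Z), add(SZ, Z)))
  step 1: add(S(add(Z, mul(SSSZ, SSZ))), add(mul(Z, Z), add(SZ, Z)))
  step 2: S(add(add(Z, mul(SSSZ, SSZ)), add(mul(Z, Z), add(SZ, Z))))
  step 3: S(add(mul(SSSZ, SSZ), add(mul(Z, Z), add(SZ, Z))))
  step 4: S(add(add(SSZ, mul(SSZ, SSZ)), add(mul(Z, Z), add(SZ, Z))))
  step 5: S(add(S(add(SZ, mul(SSZ, SSZ))), add(mul(Z, Z), add(SZ, Z))))
  step 6: S(S(add(add(SZ, mul(SSZ, SSZ)), add(mul(Z, Z), add(SZ, Z)))))
  step 7: S(S(add(S(add(Z, mul(SSZ, SSZ))), add(mul(Z, Z), add(SZ, Z)))))
  step 8: S(S(S(add(add(Z, mul(SSZ, SSZ)), add(mul(Z, Z), add(SZ, Z))))))
  step 9: S(S(S(add(mul(SSZ, SSZ), add(mul(Z, Z), add(SZ, Z))))))
  step 10: S(S(S(add(add(SSZ, mul(SZ, SSZ)), add(mul(Z, Z), add(SZ, Z))))))
  step 11: S(S(S(add(S(add(SZ, mul(SZ, SSZ))), add(mul(Z, Z), add(SZ, Z))))))
  step 12: S(S(S(S(add(add(SZ, mul(SZ, SSZ)), add(mul(Z, Z), add(SZ, Z)))))))
  step 13: S(S(S(S(add(S(add(Z, mul(SZ, SSZ))), add(mul(Z, Z), add(SZ, Z)))))))
  step 14: S(S(S(S(S(add(add(Z, mul(SZ, SSZ)), add(mul(Z, Z), add(SZ, Z))))))))
  step 15: S(S(S(S(S(add(mul(SZ, SSZ), add(mul(Z, Z), add(SZ, Z))))))))
  step 16: S(S(S(S(S(add(add(SSZ, mul(Z, SSZ)), add(mul(Z, Z), add(SZ, Z))))))))
  step 17: S(S(S(S(S(add(S(add(SZ, mul(Z, SSZ))), add(mul(Z, Z), add(SZ, Z))))))))
  step 18: S(S(S(S(S(S(add(add(SZ, mul(Z, SSZ)), add(mul(Z, Z), add(SZ, Z)))))))))
  step 19: S(S(S(S(S(S(add(S(add(Z, mul(Z, SSZ))), add(mul(Z, Z), add(SZ, Z)))))))))
  step 20: S(S(S(S(S(S(S(add(add(Z, mul(Z, SSZ)), add(mul(Z, Z), add(SZ, Z))))))))))
  step 21: S(S(S(S(S(S(S(add(mul(Z, SSZ), add(mul(Z, Z), add(SZ, Z))))))))))
  step 22: S(S(S(S(S(S(S(add(Z, add(mul(Z, Z), add(SZ, Z))))))))))
  step 23: S(S(S(S(S(S(S(add(mul(Z, Z), add(SZ, Z)))))))))
  step 24: S(S(S(S(S(S(S(add(Z, add(SZ, Z)))))))))
  step 25: S(S(S(S(S(S(S(add(SZ, Z))))))))
  step 26: S(S(S(S(S(S(S(S(add(Z, Z)))))))))
  step 27: S^8(Z)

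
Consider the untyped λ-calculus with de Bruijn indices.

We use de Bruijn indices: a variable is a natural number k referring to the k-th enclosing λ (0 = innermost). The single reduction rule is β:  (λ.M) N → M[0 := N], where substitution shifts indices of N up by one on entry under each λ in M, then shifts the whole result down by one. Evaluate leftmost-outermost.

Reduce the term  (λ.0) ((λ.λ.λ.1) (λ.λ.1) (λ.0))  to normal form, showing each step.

  start: (λ.0) ((λ.λ.λ.1) (λ.λ.1) (λ.0))
  →1  (λ.λ.λ.1) (λ.λ.1) (λ.0)
  →2  (λ.λ.1) (λ.0)
  →3  λ.λ.0

Answer: normal form = λ.λ.0  (in 3 steps)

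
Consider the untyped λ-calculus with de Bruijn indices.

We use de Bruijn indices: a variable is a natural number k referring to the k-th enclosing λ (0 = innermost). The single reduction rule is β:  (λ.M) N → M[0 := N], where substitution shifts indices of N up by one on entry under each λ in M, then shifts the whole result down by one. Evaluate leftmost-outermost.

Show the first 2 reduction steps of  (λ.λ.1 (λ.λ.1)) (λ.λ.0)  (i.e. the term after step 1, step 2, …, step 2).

  start: (λ.λ.1 (λ.λ.1)) (λ.λ.0)
  step 1: λ.(λ.λ.0) (λ.λ.1)
  step 2: λ.λ.0

Answer: after 2 steps: λ.λ.0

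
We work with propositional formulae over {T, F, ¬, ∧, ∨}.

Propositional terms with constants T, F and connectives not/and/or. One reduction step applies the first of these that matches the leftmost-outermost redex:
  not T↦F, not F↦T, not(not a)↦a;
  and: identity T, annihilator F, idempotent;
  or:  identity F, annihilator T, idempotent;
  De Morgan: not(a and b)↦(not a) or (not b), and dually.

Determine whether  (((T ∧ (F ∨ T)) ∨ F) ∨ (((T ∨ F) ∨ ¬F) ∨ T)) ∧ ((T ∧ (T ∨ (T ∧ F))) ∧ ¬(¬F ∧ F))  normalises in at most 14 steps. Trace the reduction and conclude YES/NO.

Answer: YES — reaches normal form T in 12 ≤ 14 steps

Derivation:
  start: (((T ∧ (F ∨ T)) ∨ F) ∨ (((T ∨ F) ∨ ¬F) ∨ T)) ∧ ((T ∧ (T ∨ (T ∧ F))) ∧ ¬(¬F ∧ F))
  step 1: ((T ∧ (F ∨ T)) ∨ (((T ∨ F) ∨ ¬F) ∨ T)) ∧ ((T ∧ (T ∨ (T ∧ F))) ∧ ¬(¬F ∧ F))
  step 2: ((F ∨ T) ∨ (((T ∨ F) ∨ ¬F) ∨ T)) ∧ ((T ∧ (T ∨ (T ∧ F))) ∧ ¬(¬F ∧ F))
  step 3: (T ∨ (((T ∨ F) ∨ ¬F) ∨ T)) ∧ ((T ∧ (T ∨ (T ∧ F))) ∧ ¬(¬F ∧ F))
  step 4: T ∧ ((T ∧ (T ∨ (T ∧ F))) ∧ ¬(¬F ∧ F))
  step 5: (T ∧ (T ∨ (T ∧ F))) ∧ ¬(¬F ∧ F)
  step 6: (T ∨ (T ∧ F)) ∧ ¬(¬F ∧ F)
  step 7: T ∧ ¬(¬F ∧ F)
  step 8: ¬(¬F ∧ F)
  step 9: ¬¬F ∨ ¬F
  step 10: F ∨ ¬F
  step 11: ¬F
  step 12: T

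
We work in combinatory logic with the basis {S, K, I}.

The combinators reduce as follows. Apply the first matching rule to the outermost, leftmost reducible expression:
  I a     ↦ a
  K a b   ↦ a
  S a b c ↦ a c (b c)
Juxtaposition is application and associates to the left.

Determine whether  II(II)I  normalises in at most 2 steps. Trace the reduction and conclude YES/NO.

  start: II(II)I
  [1] I(II)I
  [2] III

Answer: NO — after 2 steps the term is III, not yet normal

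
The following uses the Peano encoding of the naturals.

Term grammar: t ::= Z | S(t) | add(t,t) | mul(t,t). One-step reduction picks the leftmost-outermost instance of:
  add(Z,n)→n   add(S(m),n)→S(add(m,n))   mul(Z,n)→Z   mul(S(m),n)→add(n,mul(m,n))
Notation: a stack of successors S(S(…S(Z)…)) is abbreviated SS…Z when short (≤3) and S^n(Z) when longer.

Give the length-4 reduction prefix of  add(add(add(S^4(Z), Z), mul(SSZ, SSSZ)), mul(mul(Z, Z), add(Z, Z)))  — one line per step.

Answer: after 4 steps: S(add(add(S(add(SSZ, Z)), mul(SSZ, SSSZ)), mul(mul(Z, Z), add(Z, Z))))

Derivation:
  start: add(add(add(S^4(Z), Z), mul(SSZ, SSSZ)), mul(mul(Z, Z), add(Z, Z)))
  step 1: add(add(S(add(SSSZ, Z)), mul(SSZ, SSSZ)), mul(mul(Z, Z), add(Z, Z)))
  step 2: add(S(add(add(SSSZ, Z), mul(SSZ, SSSZ))), mul(mul(Z, Z), add(Z, Z)))
  step 3: S(add(add(add(SSSZ, Z), mul(SSZ, SSSZ)), mul(mul(Z, Z), add(Z, Z))))
  step 4: S(add(add(S(add(SSZ, Z)), mul(SSZ, SSSZ)), mul(mul(Z, Z), add(Z, Z))))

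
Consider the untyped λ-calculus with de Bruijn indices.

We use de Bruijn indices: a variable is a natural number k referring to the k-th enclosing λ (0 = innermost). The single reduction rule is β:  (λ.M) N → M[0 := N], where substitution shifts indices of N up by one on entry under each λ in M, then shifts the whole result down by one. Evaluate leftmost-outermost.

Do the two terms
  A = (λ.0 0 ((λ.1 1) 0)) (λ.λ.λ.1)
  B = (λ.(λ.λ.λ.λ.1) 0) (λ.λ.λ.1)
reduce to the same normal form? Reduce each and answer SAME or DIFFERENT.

Term A:
  start: (λ.0 0 ((λ.1 1) 0)) (λ.λ.λ.1)
  step 1: (λ.λ.λ.1) (λ.λ.λ.1) ((λ.(λ.λ.λ.1) (λ.λ.λ.1)) (λ.λ.λ.1))
  step 2: (λ.λ.1) ((λ.(λ.λ.λ.1) (λ.λ.λ.1)) (λ.λ.λ.1))
  step 3: λ.(λ.(λ.λ.λ.1) (λ.λ.λ.1)) (λ.λ.λ.1)
  step 4: λ.(λ.λ.λ.1) (λ.λ.λ.1)
  step 5: λ.λ.λ.1

Term B:
  start: (λ.(λ.λ.λ.λ.1) 0) (λ.λ.λ.1)
  step 1: (λ.λ.λ.λ.1) (λ.λ.λ.1)
  step 2: λ.λ.λ.1

Answer: SAME — A ⇓ λ.λ.λ.1, B ⇓ λ.λ.λ.1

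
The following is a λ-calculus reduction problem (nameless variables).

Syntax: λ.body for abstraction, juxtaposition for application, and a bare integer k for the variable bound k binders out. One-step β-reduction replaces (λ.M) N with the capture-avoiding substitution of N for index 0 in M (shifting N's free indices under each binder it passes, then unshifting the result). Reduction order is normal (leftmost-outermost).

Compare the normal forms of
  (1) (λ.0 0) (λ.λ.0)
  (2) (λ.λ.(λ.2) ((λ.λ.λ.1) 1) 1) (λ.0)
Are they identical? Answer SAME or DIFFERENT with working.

Answer: DIFFERENT — A ⇓ λ.0, B ⇓ λ.λ.0

Derivation:
Term A:
  start: (λ.0 0) (λ.λ.0)
  step 1: (λ.λ.0) (λ.λ.0)
  step 2: λ.0

Term B:
  start: (λ.λ.(λ.2) ((λ.λ.λ.1) 1) 1) (λ.0)
  step 1: λ.(λ.λ.0) ((λ.λ.λ.1) (λ.0)) (λ.0)
  step 2: λ.(λ.0) (λ.0)
  step 3: λ.λ.0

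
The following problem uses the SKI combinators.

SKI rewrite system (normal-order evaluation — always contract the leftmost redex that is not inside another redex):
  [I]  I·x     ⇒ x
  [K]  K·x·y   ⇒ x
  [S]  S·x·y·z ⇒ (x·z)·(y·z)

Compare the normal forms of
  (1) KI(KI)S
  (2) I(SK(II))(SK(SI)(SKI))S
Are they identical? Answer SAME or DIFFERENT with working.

Term A:
  start: KI(KI)S
  →1  IS
  →2  S

Term B:
  start: I(SK(II))(SK(SI)(SKI))S
  →1  SK(II)(SK(SI)(SKI))S
  →2  K(SK(SI)(SKI))(II(SK(SI)(SKI)))S
  →3  SK(SI)(SKI)S
  →4  K(SKI)(SI(SKI))S
  →5  SKIS
  →6  KS(IS)
  →7  S

Answer: SAME — A ⇓ S, B ⇓ S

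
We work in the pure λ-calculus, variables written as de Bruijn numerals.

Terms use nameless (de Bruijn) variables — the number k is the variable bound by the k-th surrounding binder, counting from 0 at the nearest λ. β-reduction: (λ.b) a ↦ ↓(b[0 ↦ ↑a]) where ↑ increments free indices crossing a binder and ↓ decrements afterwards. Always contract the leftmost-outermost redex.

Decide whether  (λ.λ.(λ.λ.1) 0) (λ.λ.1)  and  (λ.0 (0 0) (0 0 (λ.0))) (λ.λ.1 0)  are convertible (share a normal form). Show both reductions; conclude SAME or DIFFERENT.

Answer: DIFFERENT — A ⇓ λ.λ.1, B ⇓ λ.0

Working:
Term A:
  start: (λ.λ.(λ.λ.1) 0) (λ.λ.1)
  →1  λ.(λ.λ.1) 0
  →2  λ.λ.1

Term B:
  start: (λ.0 (0 0) (0 0 (λ.0))) (λ.λ.1 0)
  →1  (λ.λ.1 0) ((λ.λ.1 0) (λ.λ.1 0)) ((λ.λ.1 0) (λ.λ.1 0) (λ.0))
  →2  (λ.(λ.λ.1 0) (λ.λ.1 0) 0) ((λ.λ.1 0) (λ.λ.1 0) (λ.0))
  →3  (λ.λ.1 0) (λ.λ.1 0) ((λ.λ.1 0) (λ.λ.1 0) (λ.0))
  →4  (λ.(λ.λ.1 0) 0) ((λ.λ.1 0) (λ.λ.1 0) (λ.0))
  →5  (λ.λ.1 0) ((λ.λ.1 0) (λ.λ.1 0) (λ.0))
  →6  λ.(λ.λ.1 0) (λ.λ.1 0) (λ.0) 0
  →7  λ.(λ.(λ.λ.1 0) 0) (λ.0) 0
  →8  λ.(λ.λ.1 0) (λ.0) 0
  →9  λ.(λ.(λ.0) 0) 0
  →10  λ.(λ.0) 0
  →11  λ.0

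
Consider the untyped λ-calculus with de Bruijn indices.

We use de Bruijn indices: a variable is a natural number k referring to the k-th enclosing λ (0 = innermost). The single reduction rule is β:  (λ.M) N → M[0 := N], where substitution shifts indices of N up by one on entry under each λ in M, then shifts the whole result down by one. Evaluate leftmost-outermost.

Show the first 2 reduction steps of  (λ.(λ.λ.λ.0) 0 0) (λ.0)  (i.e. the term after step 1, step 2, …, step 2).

  start: (λ.(λ.λ.λ.0) 0 0) (λ.0)
  step 1: (λ.λ.λ.0) (λ.0) (λ.0)
  step 2: (λ.λ.0) (λ.0)

Answer: after 2 steps: (λ.λ.0) (λ.0)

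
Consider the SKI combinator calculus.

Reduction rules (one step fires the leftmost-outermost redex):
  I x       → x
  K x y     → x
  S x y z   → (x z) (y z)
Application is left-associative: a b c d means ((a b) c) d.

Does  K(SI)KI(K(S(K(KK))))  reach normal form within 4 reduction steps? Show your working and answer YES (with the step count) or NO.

  start: K(SI)KI(K(S(K(KK))))
  [1] SII(K(S(K(KK))))
  [2] I(K(S(K(KK))))(I(K(S(K(KK)))))
  [3] K(S(K(KK)))(I(K(S(K(KK)))))
  [4] S(K(KK))

Answer: YES — reaches normal form S(K(KK)) in 4 ≤ 4 steps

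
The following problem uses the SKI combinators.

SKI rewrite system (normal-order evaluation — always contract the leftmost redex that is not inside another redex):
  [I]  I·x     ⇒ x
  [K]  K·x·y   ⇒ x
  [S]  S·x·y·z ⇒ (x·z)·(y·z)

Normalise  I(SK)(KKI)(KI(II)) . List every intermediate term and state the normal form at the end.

  start: I(SK)(KKI)(KI(II))
  →1  SK(KKI)(KI(II))
  →2  K(KI(II))(KKI(KI(II)))
  →3  KI(II)
  →4  I

Answer: normal form = I  (in 4 steps)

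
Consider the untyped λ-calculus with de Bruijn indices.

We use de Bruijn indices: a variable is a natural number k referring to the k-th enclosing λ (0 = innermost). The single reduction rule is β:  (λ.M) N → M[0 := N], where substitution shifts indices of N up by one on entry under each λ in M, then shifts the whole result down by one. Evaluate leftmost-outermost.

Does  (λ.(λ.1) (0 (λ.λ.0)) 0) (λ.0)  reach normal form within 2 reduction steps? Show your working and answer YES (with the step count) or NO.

  start: (λ.(λ.1) (0 (λ.λ.0)) 0) (λ.0)
  →1  (λ.λ.0) ((λ.0) (λ.λ.0)) (λ.0)
  →2  (λ.0) (λ.0)

Answer: NO — after 2 steps the term is (λ.0) (λ.0), not yet normal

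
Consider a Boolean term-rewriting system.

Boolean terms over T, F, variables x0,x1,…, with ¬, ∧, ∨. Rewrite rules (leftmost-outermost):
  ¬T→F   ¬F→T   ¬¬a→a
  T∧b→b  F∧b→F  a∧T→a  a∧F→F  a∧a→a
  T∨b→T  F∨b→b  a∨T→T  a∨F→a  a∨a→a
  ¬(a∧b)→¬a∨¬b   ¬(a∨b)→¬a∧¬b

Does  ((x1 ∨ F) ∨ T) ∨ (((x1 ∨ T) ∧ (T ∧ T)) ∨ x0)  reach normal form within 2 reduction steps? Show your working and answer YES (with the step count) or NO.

Answer: YES — reaches normal form T in 2 ≤ 2 steps

Reduction:
  start: ((x1 ∨ F) ∨ T) ∨ (((x1 ∨ T) ∧ (T ∧ T)) ∨ x0)
  step 1: T ∨ (((x1 ∨ T) ∧ (T ∧ T)) ∨ x0)
  step 2: T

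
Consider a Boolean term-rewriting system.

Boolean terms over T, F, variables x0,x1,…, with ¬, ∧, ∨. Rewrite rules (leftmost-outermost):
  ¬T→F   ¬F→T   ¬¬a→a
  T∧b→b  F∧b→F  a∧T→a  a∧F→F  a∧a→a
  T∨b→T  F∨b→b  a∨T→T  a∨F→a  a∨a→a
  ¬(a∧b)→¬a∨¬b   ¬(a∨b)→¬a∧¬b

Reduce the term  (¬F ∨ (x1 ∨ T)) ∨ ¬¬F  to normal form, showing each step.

Answer: normal form = T  (in 3 steps)

Working:
  start: (¬F ∨ (x1 ∨ T)) ∨ ¬¬F
  step 1: (T ∨ (x1 ∨ T)) ∨ ¬¬F
  step 2: T ∨ ¬¬F
  step 3: T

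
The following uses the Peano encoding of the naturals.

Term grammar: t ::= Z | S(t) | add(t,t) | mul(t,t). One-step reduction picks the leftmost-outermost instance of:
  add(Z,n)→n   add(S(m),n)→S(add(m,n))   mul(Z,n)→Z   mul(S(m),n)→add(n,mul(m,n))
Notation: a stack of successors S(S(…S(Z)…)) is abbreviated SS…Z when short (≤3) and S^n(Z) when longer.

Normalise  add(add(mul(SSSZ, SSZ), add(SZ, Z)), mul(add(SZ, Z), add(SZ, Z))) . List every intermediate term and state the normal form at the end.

Answer: normal form = S^8(Z)  (in 38 steps)

Working:
  start: add(add(mul(SSSZ, SSZ), add(SZ, Z)), mul(add(SZ, Z), add(SZ, Z)))
  [1] add(add(add(SSZ, mul(SSZ, SSZ)), add(SZ, Z)), mul(add(SZ, Z), add(SZ, Z)))
  [2] add(add(S(add(SZ, mul(SSZ, SSZ))), add(SZ, Z)), mul(add(SZ, Z), add(SZ, Z)))
  [3] add(S(add(add(SZ, mul(SSZ, SSZ)), add(SZ, Z))), mul(add(SZ, Z), add(SZ, Z)))
  [4] S(add(add(add(SZ, mul(SSZ, SSZ)), add(SZ, Z)), mul(add(SZ, Z), add(SZ, Z))))
  [5] S(add(add(S(add(Z, mul(SSZ, SSZ))), add(SZ, Z)), mul(add(SZ, Z), add(SZ, Z))))
  [6] S(add(S(add(add(Z, mul(SSZ, SSZ)), add(SZ, Z))), mul(add(SZ, Z), add(SZ, Z))))
  [7] S(S(add(add(add(Z, mul(SSZ, SSZ)), add(SZ, Z)), mul(add(SZ, Z), add(SZ, Z)))))
  [8] S(S(add(add(mul(SSZ, SSZ), add(SZ, Z)), mul(add(SZ, Z), add(SZ, Z)))))
  [9] S(S(add(add(add(SSZ, mul(SZ, SSZ)), add(SZ, Z)), mul(add(SZ, Z), add(SZ, Z)))))
  [10] S(S(add(add(S(add(SZ, mul(SZ, SSZ))), add(SZ, Z)), mul(add(SZ, Z), add(SZ, Z)))))
  [11] S(S(add(S(add(add(SZ, mul(SZ, SSZ)), add(SZ, Z))), mul(add(SZ, Z), add(SZ, Z)))))
  [12] S(S(S(add(add(add(SZ, mul(SZ, SSZ)), add(SZ, Z)), mul(add(SZ, Z), add(SZ, Z))))))
  [13] S(S(S(add(add(S(add(Z, mul(SZ, SSZ))), add(SZ, Z)), mul(add(SZ, Z), add(SZ, Z))))))
  [14] S(S(S(add(S(add(add(Z, mul(SZ, SSZ)), add(SZ, Z))), mul(add(SZ, Z), add(SZ, Z))))))
  [15] S(S(S(S(add(add(add(Z, mul(SZ, SSZ)), add(SZ, Z)), mul(add(SZ, Z), add(SZ, Z)))))))
  [16] S(S(S(S(add(add(mul(SZ, SSZ), add(SZ, Z)), mul(add(SZ, Z), add(SZ, Z)))))))
  [17] S(S(S(S(add(add(add(SSZ, mul(Z, SSZ)), add(SZ, Z)), mul(add(SZ, Z), add(SZ, Z)))))))
  [18] S(S(S(S(add(add(S(add(SZ, mul(Z, SSZ))), add(SZ, Z)), mul(add(SZ, Z), add(SZ, Z)))))))
  [19] S(S(S(S(add(S(add(add(SZ, mul(Z, SSZ)), add(SZ, Z))), mul(add(SZ, Z), add(SZ, Z)))))))
  [20] S(S(S(S(S(add(add(add(SZ, mul(Z, SSZ)), add(SZ, Z)), mul(add(SZ, Z), add(SZ, Z))))))))
  [21] S(S(S(S(S(add(add(S(add(Z, mul(Z, SSZ))), add(SZ, Z)), mul(add(SZ, Z), add(SZ, Z))))))))
  [22] S(S(S(S(S(add(S(add(add(Z, mul(Z, SSZ)), add(SZ, Z))), mul(add(SZ, Z), add(SZ, Z))))))))
  [23] S(S(S(S(S(S(add(add(add(Z, mul(Z, SSZ)), add(SZ, Z)), mul(add(SZ, Z), add(SZ, Z)))))))))
  [24] S(S(S(S(S(S(add(add(mul(Z, SSZ), add(SZ, Z)), mul(add(SZ, Z), add(SZ, Z)))))))))
  [25] S(S(S(S(S(S(add(add(Z, add(SZ, Z)), mul(add(SZ, Z), add(SZ, Z)))))))))
  [26] S(S(S(S(S(S(add(add(SZ, Z), mul(add(SZ, Z), add(SZ, Z)))))))))
  [27] S(S(S(S(S(S(add(S(add(Z, Z)), mul(add(SZ, Z), add(SZ, Z)))))))))
  [28] S(S(S(S(S(S(S(add(add(Z, Z), mul(add(SZ, Z), add(SZ, Z))))))))))
  [29] S(S(S(S(S(S(S(add(Z, mul(add(SZ, Z), add(SZ, Z))))))))))
  [30] S(S(S(S(S(S(S(mul(add(SZ, Z), add(SZ, Z)))))))))
  [31] S(S(S(S(S(S(S(mul(S(add(Z, Z)), add(SZ, Z)))))))))
  [32] S(S(S(S(S(S(S(add(add(SZ, Z), mul(add(Z, Z), add(SZ, Z))))))))))
  [33] S(S(S(S(S(S(S(add(S(add(Z, Z)), mul(add(Z, Z), add(SZ, Z))))))))))
  [34] S(S(S(S(S(S(S(S(add(add(Z, Z), mul(add(Z, Z), add(SZ, Z)))))))))))
  [35] S(S(S(S(S(S(S(S(add(Z, mul(add(Z, Z), add(SZ, Z)))))))))))
  [36] S(S(S(S(S(S(S(S(mul(add(Z, Z), add(SZ, Z))))))))))
  [37] S(S(S(S(S(S(S(S(mul(Z, add(SZ, Z))))))))))
  [38] S^8(Z)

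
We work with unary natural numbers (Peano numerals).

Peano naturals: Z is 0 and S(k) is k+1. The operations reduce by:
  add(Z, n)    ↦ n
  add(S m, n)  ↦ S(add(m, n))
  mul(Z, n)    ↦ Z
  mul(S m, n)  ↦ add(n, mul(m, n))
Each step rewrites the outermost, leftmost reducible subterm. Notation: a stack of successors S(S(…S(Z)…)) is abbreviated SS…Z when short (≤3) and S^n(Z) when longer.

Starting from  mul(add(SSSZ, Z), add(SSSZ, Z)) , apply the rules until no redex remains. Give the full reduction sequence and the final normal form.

Answer: normal form = S^9(Z)  (in 32 steps)

Reduction:
  start: mul(add(SSSZ, Z), add(SSSZ, Z))
  step 1: mul(S(add(SSZ, Z)), add(SSSZ, Z))
  step 2: add(add(SSSZ, Z), mul(add(SSZ, Z), add(SSSZ, Z)))
  step 3: add(S(add(SSZ, Z)), mul(add(SSZ, Z), add(SSSZ, Z)))
  step 4: S(add(add(SSZ, Z), mul(add(SSZ, Z), add(SSSZ, Z))))
  step 5: S(add(S(add(SZ, Z)), mul(add(SSZ, Z), add(SSSZ, Z))))
  step 6: S(S(add(add(SZ, Z), mul(add(SSZ, Z), add(SSSZ, Z)))))
  step 7: S(S(add(S(add(Z, Z)), mul(add(SSZ, Z), add(SSSZ, Z)))))
  step 8: S(S(S(add(add(Z, Z), mul(add(SSZ, Z), add(SSSZ, Z))))))
  step 9: S(S(S(add(Z, mul(add(SSZ, Z), add(SSSZ, Z))))))
  step 10: S(S(S(mul(add(SSZ, Z), add(SSSZ, Z)))))
  step 11: S(S(S(mul(S(add(SZ, Z)), add(SSSZ, Z)))))
  step 12: S(S(S(add(add(SSSZ, Z), mul(add(SZ, Z), add(SSSZ, Z))))))
  step 13: S(S(S(add(S(add(SSZ, Z)), mul(add(SZ, Z), add(SSSZ, Z))))))
  step 14: S(S(S(S(add(add(SSZ, Z), mul(add(SZ, Z), add(SSSZ, Z)))))))
  step 15: S(S(S(S(add(S(add(SZ, Z)), mul(add(SZ, Z), add(SSSZ, Z)))))))
  step 16: S(S(S(S(S(add(add(SZ, Z), mul(add(SZ, Z), add(SSSZ, Z))))))))
  step 17: S(S(S(S(S(add(S(add(Z, Z)), mul(add(SZ, Z), add(SSSZ, Z))))))))
  step 18: S(S(S(S(S(S(add(add(Z, Z), mul(add(SZ, Z), add(SSSZ, Z)))))))))
  step 19: S(S(S(S(S(S(add(Z, mul(add(SZ, Z), add(SSSZ, Z)))))))))
  step 20: S(S(S(S(S(S(mul(add(SZ, Z), add(SSSZ, Z))))))))
  step 21: S(S(S(S(S(S(mul(S(add(Z, Z)), add(SSSZ, Z))))))))
  step 22: S(S(S(S(S(S(add(add(SSSZ, Z), mul(add(Z, Z), add(SSSZ, Z)))))))))
  step 23: S(S(S(S(S(S(add(S(add(SSZ, Z)), mul(add(Z, Z), add(SSSZ, Z)))))))))
  step 24: S(S(S(S(S(S(S(add(add(SSZ, Z), mul(add(Z, Z), add(SSSZ, Z))))))))))
  step 25: S(S(S(S(S(S(S(add(S(add(SZ, Z)), mul(add(Z, Z), add(SSSZ, Z))))))))))
  step 26: S(S(S(S(S(S(S(S(add(add(SZ, Z), mul(add(Z, Z), add(SSSZ, Z)))))))))))
  step 27: S(S(S(S(S(S(S(S(add(S(add(Z, Z)), mul(add(Z, Z), add(SSSZ, Z)))))))))))
  step 28: S(S(S(S(S(S(S(S(S(add(add(Z, Z), mul(add(Z, Z), add(SSSZ, Z))))))))))))
  step 29: S(S(S(S(S(S(S(S(S(add(Z, mul(add(Z, Z), add(SSSZ, Z))))))))))))
  step 30: S(S(S(S(S(S(S(S(S(mul(add(Z, Z), add(SSSZ, Z)))))))))))
  step 31: S(S(S(S(S(S(S(S(S(mul(Z, add(SSSZ, Z)))))))))))
  step 32: S^9(Z)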